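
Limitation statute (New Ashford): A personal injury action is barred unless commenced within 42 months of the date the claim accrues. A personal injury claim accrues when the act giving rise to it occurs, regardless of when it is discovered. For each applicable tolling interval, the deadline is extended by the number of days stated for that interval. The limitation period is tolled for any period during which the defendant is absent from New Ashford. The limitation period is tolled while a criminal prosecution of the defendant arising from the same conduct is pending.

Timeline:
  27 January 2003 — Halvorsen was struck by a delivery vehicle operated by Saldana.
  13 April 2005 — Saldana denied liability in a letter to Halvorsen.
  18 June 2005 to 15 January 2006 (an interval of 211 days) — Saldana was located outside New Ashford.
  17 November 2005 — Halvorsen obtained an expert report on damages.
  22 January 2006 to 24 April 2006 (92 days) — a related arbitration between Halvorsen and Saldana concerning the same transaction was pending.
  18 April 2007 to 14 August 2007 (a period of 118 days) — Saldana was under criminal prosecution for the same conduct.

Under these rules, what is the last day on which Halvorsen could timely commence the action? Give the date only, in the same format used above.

23 February 2007

The claim accrued on 27 January 2003, the date of the act.
42 months from 27 January 2003 is 27 July 2006.
Because the defendant's absence from the jurisdiction ran from 18 June 2005 to 15 January 2006, the deadline is extended by 211 days to 23 February 2007.
The pending criminal prosecution from 18 April 2007 to 14 August 2007 began after the period had already run on 23 February 2007, so it has no tolling effect.
Although a pending arbitration ran from 22 January 2006 to 24 April 2006, the stated rules do not make that a tolling event, so it is disregarded.
Nothing else in the chronology tolls or restarts the period.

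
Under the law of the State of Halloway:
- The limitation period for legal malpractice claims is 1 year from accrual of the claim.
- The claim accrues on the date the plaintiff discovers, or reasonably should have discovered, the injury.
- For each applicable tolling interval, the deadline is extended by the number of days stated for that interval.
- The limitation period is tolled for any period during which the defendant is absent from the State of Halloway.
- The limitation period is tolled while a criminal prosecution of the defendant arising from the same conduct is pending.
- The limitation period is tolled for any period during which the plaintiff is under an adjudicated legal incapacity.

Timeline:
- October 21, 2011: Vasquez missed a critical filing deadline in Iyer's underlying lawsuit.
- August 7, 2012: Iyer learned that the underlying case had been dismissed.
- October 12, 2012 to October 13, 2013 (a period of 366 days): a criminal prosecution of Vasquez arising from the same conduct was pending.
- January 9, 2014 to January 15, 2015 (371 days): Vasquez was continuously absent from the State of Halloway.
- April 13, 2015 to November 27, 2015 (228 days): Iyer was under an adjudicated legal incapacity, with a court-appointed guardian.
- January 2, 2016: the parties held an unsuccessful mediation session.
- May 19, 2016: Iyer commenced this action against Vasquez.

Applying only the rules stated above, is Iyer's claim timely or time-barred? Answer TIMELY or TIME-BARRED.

TIME-BARRED

Accrual is tied to discovery, so the period began on August 7, 2012 rather than on October 21, 2011 when the act occurred.
Adding the 1 year base period to August 7, 2012 gives a deadline of August 7, 2013, before any tolling.
The pending criminal prosecution from October 12, 2012 to October 13, 2013 tolled the period for 366 days, extending the deadline to August 8, 2014.
The period was tolled for 371 days by the defendant's absence from the jurisdiction (January 9, 2014 to January 15, 2015), pushing the deadline to August 14, 2015.
Because the plaintiff's legal incapacity ran from April 13, 2015 to November 27, 2015, the deadline is extended by 228 days to March 29, 2016.
None of the other events listed affects the running of the period under the stated rules.
Filing on May 19, 2016 missed the March 29, 2016 deadline — the action is time-barred.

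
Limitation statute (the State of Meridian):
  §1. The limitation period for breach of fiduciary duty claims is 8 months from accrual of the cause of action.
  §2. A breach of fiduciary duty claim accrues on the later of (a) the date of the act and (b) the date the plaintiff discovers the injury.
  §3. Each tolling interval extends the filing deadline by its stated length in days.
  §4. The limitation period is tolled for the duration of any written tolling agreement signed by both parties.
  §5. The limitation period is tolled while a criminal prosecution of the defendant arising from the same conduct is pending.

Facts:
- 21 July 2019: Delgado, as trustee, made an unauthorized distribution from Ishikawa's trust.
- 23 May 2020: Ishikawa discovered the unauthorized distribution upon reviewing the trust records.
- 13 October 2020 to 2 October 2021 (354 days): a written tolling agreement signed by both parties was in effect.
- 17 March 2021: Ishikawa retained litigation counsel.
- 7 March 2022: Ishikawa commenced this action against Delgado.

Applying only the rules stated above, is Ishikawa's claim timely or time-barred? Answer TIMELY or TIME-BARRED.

The claim accrued on 23 May 2020 — the later of the 21 July 2019 act and the 23 May 2020 discovery.
Adding the 8 months base period to 23 May 2020 gives a deadline of 23 January 2021, before any tolling.
The period was tolled for 354 days by the written tolling agreement (13 October 2020 to 2 October 2021), pushing the deadline to 12 January 2022.
The other events in the timeline have no effect on the limitation period under the stated rules.
Ishikawa filed on 7 March 2022, after the 12 January 2022 deadline, so the action is time-barred.

TIME-BARRED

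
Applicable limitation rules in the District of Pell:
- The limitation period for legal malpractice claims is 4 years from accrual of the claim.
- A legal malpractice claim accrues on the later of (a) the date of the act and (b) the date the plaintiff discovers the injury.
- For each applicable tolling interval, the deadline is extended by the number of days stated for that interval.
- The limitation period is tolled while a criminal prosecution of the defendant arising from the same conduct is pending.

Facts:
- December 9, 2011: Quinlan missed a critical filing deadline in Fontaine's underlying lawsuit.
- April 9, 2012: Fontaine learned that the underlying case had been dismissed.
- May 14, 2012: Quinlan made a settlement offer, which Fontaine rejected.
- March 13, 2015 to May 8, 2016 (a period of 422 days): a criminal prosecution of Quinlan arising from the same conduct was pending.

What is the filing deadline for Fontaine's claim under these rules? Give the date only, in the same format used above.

June 5, 2017

The claim accrued on April 9, 2012 — the later of the December 9, 2011 act and the April 9, 2012 discovery.
Adding the 4 years base period to April 9, 2012 gives a deadline of April 9, 2016, before any tolling.
The pending criminal prosecution from March 13, 2015 to May 8, 2016 tolled the period for 422 days, extending the deadline to June 5, 2017.
Nothing else in the chronology tolls or restarts the period.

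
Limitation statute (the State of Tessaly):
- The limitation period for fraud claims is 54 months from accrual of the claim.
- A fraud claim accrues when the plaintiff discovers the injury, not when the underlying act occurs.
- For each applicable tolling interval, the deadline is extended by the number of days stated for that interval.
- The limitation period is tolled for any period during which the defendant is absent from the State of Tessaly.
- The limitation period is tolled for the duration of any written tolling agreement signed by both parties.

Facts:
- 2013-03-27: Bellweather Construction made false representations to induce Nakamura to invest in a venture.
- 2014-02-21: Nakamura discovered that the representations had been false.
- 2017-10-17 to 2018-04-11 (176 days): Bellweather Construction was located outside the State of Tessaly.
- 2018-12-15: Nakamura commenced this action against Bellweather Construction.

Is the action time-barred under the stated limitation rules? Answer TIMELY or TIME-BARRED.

TIMELY

Under the discovery rule, the claim accrued on 2014-02-21, when Nakamura discovered the injury — not on the 2013-03-27 date of the underlying act.
54 months from 2014-02-21 is 2018-08-21.
The period was tolled for 176 days by the defendant's absence from the jurisdiction (2017-10-17 to 2018-04-11), pushing the deadline to 2019-02-13.
Filing on 2018-12-15 beat the 2019-02-13 deadline — the action is timely.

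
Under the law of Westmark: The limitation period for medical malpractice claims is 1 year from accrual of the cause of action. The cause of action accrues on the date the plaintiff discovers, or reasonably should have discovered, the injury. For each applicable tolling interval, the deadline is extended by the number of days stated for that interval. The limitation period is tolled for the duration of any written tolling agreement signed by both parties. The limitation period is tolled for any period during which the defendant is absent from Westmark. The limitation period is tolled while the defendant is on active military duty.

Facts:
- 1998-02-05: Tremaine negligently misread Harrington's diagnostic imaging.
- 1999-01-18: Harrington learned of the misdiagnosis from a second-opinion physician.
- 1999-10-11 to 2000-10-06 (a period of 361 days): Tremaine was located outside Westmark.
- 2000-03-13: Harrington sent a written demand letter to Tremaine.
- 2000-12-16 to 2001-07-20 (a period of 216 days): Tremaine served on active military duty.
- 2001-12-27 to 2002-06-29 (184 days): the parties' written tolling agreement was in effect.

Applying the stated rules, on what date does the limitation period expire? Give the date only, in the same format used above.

Accrual is tied to discovery, so the period began on 1999-01-18 rather than on 1998-02-05 when the act occurred.
1 year from 1999-01-18 is 2000-01-18.
Because the defendant's absence from the jurisdiction ran from 1999-10-11 to 2000-10-06, the deadline is extended by 361 days to 2001-01-13.
The defendant's active military service from 2000-12-16 to 2001-07-20 tolled the period for 216 days, extending the deadline to 2001-08-17.
The written tolling agreement starting 2001-12-27 came too late — the period had run on 2001-08-17 — and so does not extend the deadline.
Nothing else in the chronology tolls or restarts the period.

2001-08-17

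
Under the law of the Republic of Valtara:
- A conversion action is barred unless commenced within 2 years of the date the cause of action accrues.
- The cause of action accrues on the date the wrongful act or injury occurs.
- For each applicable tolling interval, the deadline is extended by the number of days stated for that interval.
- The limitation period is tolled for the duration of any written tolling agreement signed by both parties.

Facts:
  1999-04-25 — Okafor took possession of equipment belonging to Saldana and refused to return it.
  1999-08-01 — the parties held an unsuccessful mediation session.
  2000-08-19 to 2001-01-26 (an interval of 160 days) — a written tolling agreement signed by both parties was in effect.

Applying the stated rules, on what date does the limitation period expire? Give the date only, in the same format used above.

2001-10-02

The cause of action accrued on 1999-04-25, the date of the act.
2 years from 1999-04-25 is 2001-04-25.
The period was tolled for 160 days by the written tolling agreement (2000-08-19 to 2001-01-26), pushing the deadline to 2001-10-02.
None of the other events listed affects the running of the period under the stated rules.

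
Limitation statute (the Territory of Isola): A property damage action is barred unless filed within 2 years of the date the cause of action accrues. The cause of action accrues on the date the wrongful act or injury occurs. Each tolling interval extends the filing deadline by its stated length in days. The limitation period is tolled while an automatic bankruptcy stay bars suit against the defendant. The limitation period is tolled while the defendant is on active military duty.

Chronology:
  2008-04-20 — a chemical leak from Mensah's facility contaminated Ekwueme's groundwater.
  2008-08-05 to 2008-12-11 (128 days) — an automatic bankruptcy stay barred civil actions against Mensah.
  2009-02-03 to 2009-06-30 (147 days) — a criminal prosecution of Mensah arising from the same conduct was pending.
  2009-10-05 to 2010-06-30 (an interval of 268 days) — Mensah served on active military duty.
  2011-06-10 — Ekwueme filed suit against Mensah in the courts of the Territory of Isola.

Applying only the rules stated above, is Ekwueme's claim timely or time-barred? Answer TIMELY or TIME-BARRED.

TIME-BARRED

The claim accrued on 2008-04-20, when the wrongful act occurred.
The untolled deadline — 2 years after 2008-04-20 — is 2010-04-20.
The automatic bankruptcy stay from 2008-08-05 to 2008-12-11 tolled the period for 128 days, extending the deadline to 2010-08-26.
Because the defendant's active military service ran from 2009-10-05 to 2010-06-30, the deadline is extended by 268 days to 2011-05-21.
No stated provision tolls the period for a criminal prosecution, so the interval from 2009-02-03 to 2009-06-30 has no effect on the deadline.
Ekwueme filed on 2011-06-10, after the 2011-05-21 deadline, so the action is time-barred.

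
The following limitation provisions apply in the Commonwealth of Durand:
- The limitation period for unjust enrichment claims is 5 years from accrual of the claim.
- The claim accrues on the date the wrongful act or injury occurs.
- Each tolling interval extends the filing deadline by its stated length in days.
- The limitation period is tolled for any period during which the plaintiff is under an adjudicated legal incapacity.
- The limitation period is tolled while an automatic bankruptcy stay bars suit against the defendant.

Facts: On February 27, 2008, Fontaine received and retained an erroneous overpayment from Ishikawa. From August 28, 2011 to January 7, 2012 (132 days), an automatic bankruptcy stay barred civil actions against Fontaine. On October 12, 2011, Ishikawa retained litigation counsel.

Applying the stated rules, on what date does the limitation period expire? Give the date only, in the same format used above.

July 9, 2013

The claim accrued on February 27, 2008, the date of the act.
Adding the 5 years base period to February 27, 2008 gives a deadline of February 27, 2013, before any tolling.
Because the automatic bankruptcy stay ran from August 28, 2011 to January 7, 2012, the deadline is extended by 132 days to July 9, 2013.
Nothing else in the chronology tolls or restarts the period.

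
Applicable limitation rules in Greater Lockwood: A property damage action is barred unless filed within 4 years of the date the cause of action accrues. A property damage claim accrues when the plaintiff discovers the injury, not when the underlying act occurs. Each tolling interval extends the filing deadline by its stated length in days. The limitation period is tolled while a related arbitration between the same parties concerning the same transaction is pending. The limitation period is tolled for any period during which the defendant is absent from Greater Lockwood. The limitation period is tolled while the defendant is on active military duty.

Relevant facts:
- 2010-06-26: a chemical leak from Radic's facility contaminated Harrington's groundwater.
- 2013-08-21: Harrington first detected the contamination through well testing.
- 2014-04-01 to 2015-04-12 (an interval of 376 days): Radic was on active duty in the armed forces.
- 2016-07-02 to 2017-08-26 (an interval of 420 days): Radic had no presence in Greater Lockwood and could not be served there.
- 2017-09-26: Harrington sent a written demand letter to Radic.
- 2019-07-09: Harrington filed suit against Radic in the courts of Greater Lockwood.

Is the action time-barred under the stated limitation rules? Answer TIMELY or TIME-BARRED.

TIMELY

Accrual is tied to discovery, so the period began on 2013-08-21 rather than on 2010-06-26 when the act occurred.
The untolled deadline — 4 years after 2013-08-21 — is 2017-08-21.
Because the defendant's active military service ran from 2014-04-01 to 2015-04-12, the deadline is extended by 376 days to 2018-09-01.
Because the defendant's absence from the jurisdiction ran from 2016-07-02 to 2017-08-26, the deadline is extended by 420 days to 2019-10-26.
None of the other events listed affects the running of the period under the stated rules.
Harrington filed on 2019-07-09, before the 2019-10-26 deadline, so the action is timely.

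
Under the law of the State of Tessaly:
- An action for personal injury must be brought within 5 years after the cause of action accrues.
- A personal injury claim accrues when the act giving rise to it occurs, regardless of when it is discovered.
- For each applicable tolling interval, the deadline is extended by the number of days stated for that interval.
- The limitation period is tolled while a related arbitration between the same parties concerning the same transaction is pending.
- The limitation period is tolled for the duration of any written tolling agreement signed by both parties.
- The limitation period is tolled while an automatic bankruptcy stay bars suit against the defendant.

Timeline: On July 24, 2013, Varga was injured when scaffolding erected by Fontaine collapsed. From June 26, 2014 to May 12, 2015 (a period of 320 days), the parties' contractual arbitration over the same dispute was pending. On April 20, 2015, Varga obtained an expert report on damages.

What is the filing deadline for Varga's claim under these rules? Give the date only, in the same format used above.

June 9, 2019

The claim accrued on July 24, 2013, when the wrongful act occurred.
Adding the 5 years base period to July 24, 2013 gives a deadline of July 24, 2018, before any tolling.
The period was tolled for 320 days by the pending related arbitration (June 26, 2014 to May 12, 2015), pushing the deadline to June 9, 2019.
The other events in the timeline have no effect on the limitation period under the stated rules.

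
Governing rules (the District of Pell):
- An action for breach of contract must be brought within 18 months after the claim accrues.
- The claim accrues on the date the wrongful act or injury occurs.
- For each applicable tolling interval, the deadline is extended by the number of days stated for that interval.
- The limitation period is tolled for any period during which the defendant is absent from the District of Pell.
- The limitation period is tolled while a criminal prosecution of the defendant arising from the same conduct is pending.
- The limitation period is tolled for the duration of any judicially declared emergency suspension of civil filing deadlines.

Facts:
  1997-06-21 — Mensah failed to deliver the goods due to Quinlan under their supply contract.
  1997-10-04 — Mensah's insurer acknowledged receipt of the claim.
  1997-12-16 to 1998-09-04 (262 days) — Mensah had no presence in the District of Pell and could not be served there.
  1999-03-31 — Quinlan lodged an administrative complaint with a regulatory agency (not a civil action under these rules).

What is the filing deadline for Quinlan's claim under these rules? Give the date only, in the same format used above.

1999-09-09

The limitation period began to run on 1997-06-21.
The untolled deadline — 18 months after 1997-06-21 — is 1998-12-21.
Because the defendant's absence from the jurisdiction ran from 1997-12-16 to 1998-09-04, the deadline is extended by 262 days to 1999-09-09.
Nothing else in the chronology tolls or restarts the period.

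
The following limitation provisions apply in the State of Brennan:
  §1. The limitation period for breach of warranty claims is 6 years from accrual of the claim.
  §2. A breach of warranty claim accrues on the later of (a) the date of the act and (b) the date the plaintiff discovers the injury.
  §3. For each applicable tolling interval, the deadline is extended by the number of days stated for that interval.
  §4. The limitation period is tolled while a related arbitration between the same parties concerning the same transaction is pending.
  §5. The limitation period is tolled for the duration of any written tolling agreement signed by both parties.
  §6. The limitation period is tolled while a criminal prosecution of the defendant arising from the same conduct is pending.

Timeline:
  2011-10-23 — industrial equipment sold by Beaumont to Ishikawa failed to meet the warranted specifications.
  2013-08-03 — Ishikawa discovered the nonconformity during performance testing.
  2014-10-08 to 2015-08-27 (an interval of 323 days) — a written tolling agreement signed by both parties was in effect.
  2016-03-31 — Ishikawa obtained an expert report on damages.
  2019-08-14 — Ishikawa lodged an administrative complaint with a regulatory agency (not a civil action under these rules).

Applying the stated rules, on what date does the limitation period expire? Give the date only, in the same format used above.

2020-06-21

Because discovery on 2013-08-03 post-dates the 2011-10-23 act, accrual under the later-of rule falls on 2013-08-03.
The untolled deadline — 6 years after 2013-08-03 — is 2019-08-03.
The written tolling agreement from 2014-10-08 to 2015-08-27 tolled the period for 323 days, extending the deadline to 2020-06-21.
None of the other events listed affects the running of the period under the stated rules.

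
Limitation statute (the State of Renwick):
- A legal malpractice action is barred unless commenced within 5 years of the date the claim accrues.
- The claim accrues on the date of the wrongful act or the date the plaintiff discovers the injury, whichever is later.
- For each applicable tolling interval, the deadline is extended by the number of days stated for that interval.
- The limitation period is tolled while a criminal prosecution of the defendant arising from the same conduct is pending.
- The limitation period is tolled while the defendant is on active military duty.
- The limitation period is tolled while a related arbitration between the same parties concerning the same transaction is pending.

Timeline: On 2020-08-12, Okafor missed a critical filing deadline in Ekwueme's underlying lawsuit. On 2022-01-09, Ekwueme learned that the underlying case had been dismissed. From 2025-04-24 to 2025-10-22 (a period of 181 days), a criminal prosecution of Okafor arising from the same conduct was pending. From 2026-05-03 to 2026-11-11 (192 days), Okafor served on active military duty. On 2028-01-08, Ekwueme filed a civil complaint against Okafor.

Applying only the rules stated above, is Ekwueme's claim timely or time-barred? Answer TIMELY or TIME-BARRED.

TIMELY

Because discovery on 2022-01-09 post-dates the 2020-08-12 act, accrual under the later-of rule falls on 2022-01-09.
5 years from 2022-01-09 is 2027-01-09.
Because the pending criminal prosecution ran from 2025-04-24 to 2025-10-22, the deadline is extended by 181 days to 2027-07-09.
Because the defendant's active military service ran from 2026-05-03 to 2026-11-11, the deadline is extended by 192 days to 2028-01-17.
Filing on 2028-01-08 beat the 2028-01-17 deadline — the action is timely.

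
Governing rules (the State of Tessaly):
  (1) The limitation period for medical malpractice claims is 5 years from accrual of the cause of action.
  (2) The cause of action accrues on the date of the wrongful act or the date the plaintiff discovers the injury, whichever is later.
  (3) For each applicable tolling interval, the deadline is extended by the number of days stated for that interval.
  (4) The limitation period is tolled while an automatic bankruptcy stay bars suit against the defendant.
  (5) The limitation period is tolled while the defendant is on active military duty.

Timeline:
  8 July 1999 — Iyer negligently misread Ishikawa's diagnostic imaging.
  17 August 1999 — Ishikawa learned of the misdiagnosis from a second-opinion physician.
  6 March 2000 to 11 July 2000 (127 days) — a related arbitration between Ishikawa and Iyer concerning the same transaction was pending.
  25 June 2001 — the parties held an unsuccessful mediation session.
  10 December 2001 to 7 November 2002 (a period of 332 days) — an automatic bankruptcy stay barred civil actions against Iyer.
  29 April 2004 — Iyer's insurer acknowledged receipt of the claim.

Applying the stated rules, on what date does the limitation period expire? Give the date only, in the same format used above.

15 July 2005

Taking the later of the act (8 July 1999) and discovery (17 August 1999), the claim accrued on 17 August 1999.
5 years from 17 August 1999 is 17 August 2004.
Because the automatic bankruptcy stay ran from 10 December 2001 to 7 November 2002, the deadline is extended by 332 days to 15 July 2005.
The pending related arbitration from 6 March 2000 to 11 July 2000 does not toll the period, because no stated rule makes a pending arbitration a tolling event.
The other events in the timeline have no effect on the limitation period under the stated rules.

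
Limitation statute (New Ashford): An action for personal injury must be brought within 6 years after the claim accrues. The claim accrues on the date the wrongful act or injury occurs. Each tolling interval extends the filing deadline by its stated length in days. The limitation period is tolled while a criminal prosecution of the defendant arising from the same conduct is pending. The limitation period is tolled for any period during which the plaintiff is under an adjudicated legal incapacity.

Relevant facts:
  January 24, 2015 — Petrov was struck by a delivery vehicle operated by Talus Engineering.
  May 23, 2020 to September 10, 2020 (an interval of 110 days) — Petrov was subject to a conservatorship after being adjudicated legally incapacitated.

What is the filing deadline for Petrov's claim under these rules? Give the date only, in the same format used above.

The limitation period began to run on January 24, 2015.
Adding the 6 years base period to January 24, 2015 gives a deadline of January 24, 2021, before any tolling.
Because the plaintiff's legal incapacity ran from May 23, 2020 to September 10, 2020, the deadline is extended by 110 days to May 14, 2021.

May 14, 2021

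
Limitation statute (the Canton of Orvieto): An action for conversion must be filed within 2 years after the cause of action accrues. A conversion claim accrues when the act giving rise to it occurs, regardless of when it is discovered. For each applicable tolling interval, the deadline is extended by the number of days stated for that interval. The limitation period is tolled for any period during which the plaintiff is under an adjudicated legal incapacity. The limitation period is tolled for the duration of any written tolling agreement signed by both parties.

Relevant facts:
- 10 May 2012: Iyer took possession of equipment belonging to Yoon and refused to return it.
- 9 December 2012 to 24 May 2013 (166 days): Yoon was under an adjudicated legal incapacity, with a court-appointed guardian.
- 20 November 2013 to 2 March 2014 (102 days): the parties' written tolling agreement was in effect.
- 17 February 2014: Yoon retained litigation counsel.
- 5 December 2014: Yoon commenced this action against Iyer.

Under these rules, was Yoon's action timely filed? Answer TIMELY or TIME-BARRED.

TIMELY

The limitation period began to run on 10 May 2012.
Adding the 2 years base period to 10 May 2012 gives a deadline of 10 May 2014, before any tolling.
The period was tolled for 166 days by the plaintiff's legal incapacity (9 December 2012 to 24 May 2013), pushing the deadline to 23 October 2014.
The period was tolled for 102 days by the written tolling agreement (20 November 2013 to 2 March 2014), pushing the deadline to 2 February 2015.
The other events in the timeline have no effect on the limitation period under the stated rules.
Yoon filed on 5 December 2014, before the 2 February 2015 deadline, so the action is timely.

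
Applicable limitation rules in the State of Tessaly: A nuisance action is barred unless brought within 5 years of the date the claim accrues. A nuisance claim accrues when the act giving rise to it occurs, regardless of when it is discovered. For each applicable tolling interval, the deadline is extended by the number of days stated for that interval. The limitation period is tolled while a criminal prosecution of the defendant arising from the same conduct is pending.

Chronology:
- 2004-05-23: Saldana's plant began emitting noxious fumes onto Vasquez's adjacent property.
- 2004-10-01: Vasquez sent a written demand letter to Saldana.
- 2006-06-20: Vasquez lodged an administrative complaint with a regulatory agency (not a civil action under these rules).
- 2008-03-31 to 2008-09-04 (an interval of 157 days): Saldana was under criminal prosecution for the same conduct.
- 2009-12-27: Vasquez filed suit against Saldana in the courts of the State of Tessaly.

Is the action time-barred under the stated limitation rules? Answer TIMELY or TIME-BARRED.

The limitation period began to run on 2004-05-23.
5 years from 2004-05-23 is 2009-05-23.
Because the pending criminal prosecution ran from 2008-03-31 to 2008-09-04, the deadline is extended by 157 days to 2009-10-27.
None of the other events listed affects the running of the period under the stated rules.
The 2009-12-27 filing falls after the 2009-10-27 deadline; the claim is time-barred.

TIME-BARRED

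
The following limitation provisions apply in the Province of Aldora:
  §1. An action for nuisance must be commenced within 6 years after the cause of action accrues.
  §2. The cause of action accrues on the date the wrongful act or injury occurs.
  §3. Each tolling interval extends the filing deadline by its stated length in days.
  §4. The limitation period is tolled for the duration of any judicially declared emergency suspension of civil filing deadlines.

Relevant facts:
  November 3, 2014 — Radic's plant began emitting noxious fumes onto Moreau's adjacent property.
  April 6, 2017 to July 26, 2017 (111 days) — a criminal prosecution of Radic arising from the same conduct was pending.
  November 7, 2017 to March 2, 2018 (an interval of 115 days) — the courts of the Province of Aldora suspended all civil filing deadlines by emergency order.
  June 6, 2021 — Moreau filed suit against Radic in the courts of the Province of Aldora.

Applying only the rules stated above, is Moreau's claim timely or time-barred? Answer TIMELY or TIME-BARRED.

The claim accrued on November 3, 2014, when the wrongful act occurred.
Adding the 6 years base period to November 3, 2014 gives a deadline of November 3, 2020, before any tolling.
Because the emergency suspension of filing deadlines ran from November 7, 2017 to March 2, 2018, the deadline is extended by 115 days to February 26, 2021.
No stated provision tolls the period for a criminal prosecution, so the interval from April 6, 2017 to July 26, 2017 has no effect on the deadline.
Moreau filed on June 6, 2021, after the February 26, 2021 deadline, so the action is time-barred.

TIME-BARRED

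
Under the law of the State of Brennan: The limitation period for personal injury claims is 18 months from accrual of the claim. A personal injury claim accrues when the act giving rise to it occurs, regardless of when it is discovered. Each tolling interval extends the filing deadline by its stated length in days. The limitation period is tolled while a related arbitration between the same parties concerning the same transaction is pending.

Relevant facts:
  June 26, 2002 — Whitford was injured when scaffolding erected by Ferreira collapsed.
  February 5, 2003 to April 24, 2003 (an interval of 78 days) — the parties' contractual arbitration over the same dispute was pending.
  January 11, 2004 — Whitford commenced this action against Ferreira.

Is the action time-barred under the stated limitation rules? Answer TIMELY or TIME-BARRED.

TIMELY

The claim accrued on June 26, 2002, when the wrongful act occurred.
18 months from June 26, 2002 is December 26, 2003.
The period was tolled for 78 days by the pending related arbitration (February 5, 2003 to April 24, 2003), pushing the deadline to March 13, 2004.
The January 11, 2004 filing precedes the March 13, 2004 deadline; the claim is timely.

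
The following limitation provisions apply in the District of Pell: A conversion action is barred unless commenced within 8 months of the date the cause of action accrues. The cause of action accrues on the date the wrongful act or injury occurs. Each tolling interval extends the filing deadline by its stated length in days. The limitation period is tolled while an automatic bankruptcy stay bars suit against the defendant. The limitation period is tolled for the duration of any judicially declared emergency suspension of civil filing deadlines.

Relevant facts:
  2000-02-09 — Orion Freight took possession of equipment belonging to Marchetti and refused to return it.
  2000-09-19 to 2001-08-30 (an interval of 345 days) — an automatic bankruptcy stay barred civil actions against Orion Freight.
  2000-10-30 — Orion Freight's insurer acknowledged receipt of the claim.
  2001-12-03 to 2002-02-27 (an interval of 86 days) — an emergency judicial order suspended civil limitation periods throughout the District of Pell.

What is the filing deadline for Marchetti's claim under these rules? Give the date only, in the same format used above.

The claim accrued on 2000-02-09, when the wrongful act occurred.
The untolled deadline — 8 months after 2000-02-09 — is 2000-10-09.
The period was tolled for 345 days by the automatic bankruptcy stay (2000-09-19 to 2001-08-30), pushing the deadline to 2001-09-19.
By the time the emergency suspension of filing deadlines began on 2001-12-03, the limitation period had already expired on 2001-09-19; that interval cannot revive it.
None of the other events listed affects the running of the period under the stated rules.

2001-09-19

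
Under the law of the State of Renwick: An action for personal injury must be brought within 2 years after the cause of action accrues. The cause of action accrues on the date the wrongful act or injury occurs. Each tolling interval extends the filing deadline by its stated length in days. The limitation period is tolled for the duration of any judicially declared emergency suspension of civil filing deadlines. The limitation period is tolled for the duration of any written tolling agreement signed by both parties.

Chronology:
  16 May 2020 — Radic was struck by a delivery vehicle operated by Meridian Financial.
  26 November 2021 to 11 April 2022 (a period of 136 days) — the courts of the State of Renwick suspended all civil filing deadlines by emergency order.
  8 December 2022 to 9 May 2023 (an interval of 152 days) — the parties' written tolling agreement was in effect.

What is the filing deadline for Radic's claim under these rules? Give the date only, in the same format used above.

29 September 2022

The limitation period began to run on 16 May 2020.
The untolled deadline — 2 years after 16 May 2020 — is 16 May 2022.
The emergency suspension of filing deadlines from 26 November 2021 to 11 April 2022 tolled the period for 136 days, extending the deadline to 29 September 2022.
By the time the written tolling agreement began on 8 December 2022, the limitation period had already expired on 29 September 2022; that interval cannot revive it.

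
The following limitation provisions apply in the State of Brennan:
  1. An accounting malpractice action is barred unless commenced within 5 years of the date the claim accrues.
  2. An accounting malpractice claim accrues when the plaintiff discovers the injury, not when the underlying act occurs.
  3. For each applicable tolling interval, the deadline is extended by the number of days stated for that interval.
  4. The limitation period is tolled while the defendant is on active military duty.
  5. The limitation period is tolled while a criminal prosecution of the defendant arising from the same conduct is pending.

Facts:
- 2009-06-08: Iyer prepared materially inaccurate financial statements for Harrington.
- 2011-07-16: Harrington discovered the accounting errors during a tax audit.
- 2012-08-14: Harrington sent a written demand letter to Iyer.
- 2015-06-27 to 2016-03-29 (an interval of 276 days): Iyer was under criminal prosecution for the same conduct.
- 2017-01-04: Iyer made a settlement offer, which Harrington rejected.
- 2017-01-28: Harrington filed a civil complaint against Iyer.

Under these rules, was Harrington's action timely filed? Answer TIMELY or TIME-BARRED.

TIMELY

Under the discovery rule, the claim accrued on 2011-07-16, when Harrington discovered the injury — not on the 2009-06-08 date of the underlying act.
The untolled deadline — 5 years after 2011-07-16 — is 2016-07-16.
Because the pending criminal prosecution ran from 2015-06-27 to 2016-03-29, the deadline is extended by 276 days to 2017-04-18.
Nothing else in the chronology tolls or restarts the period.
Harrington filed on 2017-01-28, before the 2017-04-18 deadline, so the action is timely.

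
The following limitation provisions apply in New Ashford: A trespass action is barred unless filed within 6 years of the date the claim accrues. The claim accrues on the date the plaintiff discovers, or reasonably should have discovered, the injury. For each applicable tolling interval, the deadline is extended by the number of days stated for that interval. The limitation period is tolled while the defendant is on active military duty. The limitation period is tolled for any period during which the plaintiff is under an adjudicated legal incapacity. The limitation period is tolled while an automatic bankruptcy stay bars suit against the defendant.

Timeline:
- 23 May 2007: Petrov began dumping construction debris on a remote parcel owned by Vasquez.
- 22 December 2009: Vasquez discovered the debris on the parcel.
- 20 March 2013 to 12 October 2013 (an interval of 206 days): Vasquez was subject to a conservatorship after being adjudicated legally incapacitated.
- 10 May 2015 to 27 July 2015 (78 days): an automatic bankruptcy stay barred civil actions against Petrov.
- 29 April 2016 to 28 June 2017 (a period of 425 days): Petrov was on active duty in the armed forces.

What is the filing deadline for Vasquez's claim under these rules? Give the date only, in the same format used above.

30 November 2017

Accrual is tied to discovery, so the period began on 22 December 2009 rather than on 23 May 2007 when the act occurred.
The untolled deadline — 6 years after 22 December 2009 — is 22 December 2015.
The plaintiff's legal incapacity from 20 March 2013 to 12 October 2013 tolled the period for 206 days, extending the deadline to 15 July 2016.
The automatic bankruptcy stay from 10 May 2015 to 27 July 2015 tolled the period for 78 days, extending the deadline to 1 October 2016.
Because the defendant's active military service ran from 29 April 2016 to 28 June 2017, the deadline is extended by 425 days to 30 November 2017.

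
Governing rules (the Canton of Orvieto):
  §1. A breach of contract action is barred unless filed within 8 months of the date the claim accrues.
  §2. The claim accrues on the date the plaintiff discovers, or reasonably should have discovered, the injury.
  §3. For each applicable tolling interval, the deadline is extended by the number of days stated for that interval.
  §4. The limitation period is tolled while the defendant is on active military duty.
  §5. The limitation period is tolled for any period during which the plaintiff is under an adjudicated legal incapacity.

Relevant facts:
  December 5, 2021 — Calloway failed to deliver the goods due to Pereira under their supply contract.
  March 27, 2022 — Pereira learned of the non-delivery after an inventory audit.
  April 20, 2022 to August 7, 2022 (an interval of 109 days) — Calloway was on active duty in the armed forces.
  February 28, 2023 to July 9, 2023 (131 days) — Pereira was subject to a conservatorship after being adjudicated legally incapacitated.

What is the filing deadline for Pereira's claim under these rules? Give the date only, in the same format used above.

Under the discovery rule, the claim accrued on March 27, 2022, when Pereira discovered the injury — not on the December 5, 2021 date of the underlying act.
8 months from March 27, 2022 is November 27, 2022.
Because the defendant's active military service ran from April 20, 2022 to August 7, 2022, the deadline is extended by 109 days to March 16, 2023.
The period was tolled for 131 days by the plaintiff's legal incapacity (February 28, 2023 to July 9, 2023), pushing the deadline to July 25, 2023.

July 25, 2023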